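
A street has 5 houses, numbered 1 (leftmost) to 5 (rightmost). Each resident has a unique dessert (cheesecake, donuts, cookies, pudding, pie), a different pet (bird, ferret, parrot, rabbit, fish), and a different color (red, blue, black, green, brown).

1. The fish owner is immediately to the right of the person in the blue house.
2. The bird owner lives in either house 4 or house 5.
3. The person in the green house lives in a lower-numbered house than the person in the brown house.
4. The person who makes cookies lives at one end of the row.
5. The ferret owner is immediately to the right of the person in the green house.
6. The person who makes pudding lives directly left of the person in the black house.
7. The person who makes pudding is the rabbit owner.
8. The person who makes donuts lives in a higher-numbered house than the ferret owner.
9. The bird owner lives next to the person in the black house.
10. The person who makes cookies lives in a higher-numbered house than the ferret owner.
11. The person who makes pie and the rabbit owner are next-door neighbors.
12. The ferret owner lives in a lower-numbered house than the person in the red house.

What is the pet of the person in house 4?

fish

From clue 10, the person who makes cookies must be in house 5.
The only pet still possible for house 1 is parrot.
The person who makes donuts is narrowed to house 3 or 4; consider each.
Placing it in house 3 leads to a contradiction, so it's in house 4.
The person who makes pudding is narrowed to house 2 or 3; consider each.
Placing it in house 2 leads to a contradiction, so it's in house 3.
Clue 6: the person in the black house is in house 4.
By clue 7, the rabbit owner is in house 3.
Clue 9: the bird owner is in house 5.
The person who makes pie is in house 2 (clue 11).
That leaves cheesecake as the dessert for house 1.
The only pet still possible for house 4 is fish.
The person in the blue house is in house 3 (clue 1).
By clue 5, the person in the green house is in house 1.
House 2 pet: only ferret fits.
So house 2 gets brown for color.
House 5's color must be red (nothing else left).
So: house 1 = cheesecake/parrot/green, house 2 = pie/ferret/brown, house 3 = pudding/rabbit/blue, house 4 = donuts/fish/black, house 5 = cookies/bird/red.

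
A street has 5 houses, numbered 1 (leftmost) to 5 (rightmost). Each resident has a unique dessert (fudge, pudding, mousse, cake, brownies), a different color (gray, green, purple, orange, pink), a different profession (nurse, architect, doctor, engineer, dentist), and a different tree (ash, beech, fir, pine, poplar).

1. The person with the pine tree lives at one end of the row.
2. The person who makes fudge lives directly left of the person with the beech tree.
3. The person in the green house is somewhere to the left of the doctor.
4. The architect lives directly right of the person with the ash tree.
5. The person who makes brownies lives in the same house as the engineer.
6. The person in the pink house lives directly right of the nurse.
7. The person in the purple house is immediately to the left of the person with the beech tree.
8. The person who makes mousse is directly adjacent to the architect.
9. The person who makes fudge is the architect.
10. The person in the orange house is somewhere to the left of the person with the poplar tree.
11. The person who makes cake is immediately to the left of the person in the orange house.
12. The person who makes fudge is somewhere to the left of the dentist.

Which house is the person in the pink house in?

2

The person with the pine tree is narrowed to house 1 or 5; consider each.
Placing it in house 5 leads to a contradiction, so it's in house 1.
The person who makes fudge is narrowed to house 3 or 4; consider each.
Placing it in house 3 leads to a contradiction, so it's in house 4.
The person with the beech tree is in house 5 (clue 2).
Clue 7 places the person in the purple house in house 4.
By clue 9, the architect is in house 4.
Clue 12 places the dentist in house 5.
From clue 4, the person with the ash tree must be in house 3.
The only color still possible for house 5 is gray.
So house 2 gets fir for tree.
House 4 tree: only poplar fits.
So house 1 gets green for color.
The person who makes cake is narrowed to house 1 or 2; consider each.
Placing it in house 1 leads to a contradiction, so it's in house 2.
From clue 11, the person in the orange house must be in house 3.
So house 2 gets pink for color.
Clue 6 places the nurse in house 1.
House 2 profession: only doctor fits.
So house 3 gets engineer for profession.
By clue 5, the person who makes brownies is in house 3.
House 1 dessert: only pudding fits.
That leaves mousse as the dessert for house 5.
So: house 1 = pudding/green/nurse/pine, house 2 = cake/pink/doctor/fir, house 3 = brownies/orange/engineer/ash, house 4 = fudge/purple/architect/poplar, house 5 = mousse/gray/dentist/beech.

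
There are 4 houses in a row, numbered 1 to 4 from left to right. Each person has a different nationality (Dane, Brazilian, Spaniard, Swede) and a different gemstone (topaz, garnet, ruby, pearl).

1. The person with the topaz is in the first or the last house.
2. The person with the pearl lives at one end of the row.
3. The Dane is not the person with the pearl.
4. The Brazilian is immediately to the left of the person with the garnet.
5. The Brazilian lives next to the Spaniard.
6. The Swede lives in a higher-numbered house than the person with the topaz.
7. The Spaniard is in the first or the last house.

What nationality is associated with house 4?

By clue 6, the person with the topaz is in house 1.
So house 4 gets pearl for gemstone.
Clue 5 places the Brazilian in house 2.
The Spaniard is in house 1 (clue 5).
House 4's nationality must be Swede (nothing else left).
By clue 4, the person with the garnet is in house 3.
So house 3 gets Dane for nationality.
That leaves ruby as the gemstone for house 2.
So: house 1 = Spaniard/topaz, house 2 = Brazilian/ruby, house 3 = Dane/garnet, house 4 = Swede/pearl.

Swede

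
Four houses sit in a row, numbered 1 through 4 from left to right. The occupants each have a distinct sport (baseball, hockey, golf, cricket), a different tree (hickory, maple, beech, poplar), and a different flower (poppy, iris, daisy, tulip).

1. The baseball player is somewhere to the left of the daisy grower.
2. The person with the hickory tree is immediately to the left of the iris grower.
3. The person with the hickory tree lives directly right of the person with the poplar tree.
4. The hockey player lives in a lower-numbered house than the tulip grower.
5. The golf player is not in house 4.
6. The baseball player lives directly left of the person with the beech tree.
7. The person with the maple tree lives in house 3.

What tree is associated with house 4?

beech

The person with the maple tree is in house 3 (clue 7).
So house 4 gets cricket for sport.
That leaves poplar as the tree for house 1.
The only tree still possible for house 4 is beech.
The only flower still possible for house 1 is poppy.
The iris grower is in house 3 (clue 2).
The baseball player is in house 3 (clue 6).
House 2's tree must be hickory (nothing else left).
By clue 1, the daisy grower is in house 4.
The only flower still possible for house 2 is tulip.
Clue 4: the hockey player is in house 1.
So house 2 gets golf for sport.
So: house 1 = hockey/poplar/poppy, house 2 = golf/hickory/tulip, house 3 = baseball/maple/iris, house 4 = cricket/beech/daisy.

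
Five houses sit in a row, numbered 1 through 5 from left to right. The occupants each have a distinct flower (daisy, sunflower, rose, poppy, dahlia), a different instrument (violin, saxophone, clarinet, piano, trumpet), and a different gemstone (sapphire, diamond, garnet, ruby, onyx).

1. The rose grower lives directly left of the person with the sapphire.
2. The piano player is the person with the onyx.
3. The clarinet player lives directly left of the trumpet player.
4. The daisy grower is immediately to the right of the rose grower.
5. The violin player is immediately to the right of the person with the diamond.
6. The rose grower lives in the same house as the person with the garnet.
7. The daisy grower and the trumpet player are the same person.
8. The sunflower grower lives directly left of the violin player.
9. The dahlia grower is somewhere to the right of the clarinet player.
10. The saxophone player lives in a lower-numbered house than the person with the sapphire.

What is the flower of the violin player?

The dahlia grower is narrowed to house 2 or 3 or 4 or 5; consider each.
Placing it in house 2 and house 3 and house 4 leads to a contradiction, so it's in house 5.
The daisy grower is narrowed to house 2 or 3 or 4; consider each.
Placing it in house 2 and house 3 leads to a contradiction, so it's in house 4.
The rose grower is in house 3 (clue 4).
The person with the garnet is in house 3 (clue 6).
Clue 7 places the trumpet player in house 4.
From clue 1, the person with the sapphire must be in house 4.
By clue 3, the clarinet player is in house 3.
So house 5 gets piano for instrument.
Clue 2: the person with the onyx is in house 5.
Clue 5 places the person with the diamond in house 1.
By clue 8, the sunflower grower is in house 1.
House 2 flower: only poppy fits.
The only instrument still possible for house 1 is saxophone.
The only instrument still possible for house 2 is violin.
That leaves ruby as the gemstone for house 2.
So: house 1 = sunflower/saxophone/diamond, house 2 = poppy/violin/ruby, house 3 = rose/clarinet/garnet, house 4 = daisy/trumpet/sapphire, house 5 = dahlia/piano/onyx.

poppy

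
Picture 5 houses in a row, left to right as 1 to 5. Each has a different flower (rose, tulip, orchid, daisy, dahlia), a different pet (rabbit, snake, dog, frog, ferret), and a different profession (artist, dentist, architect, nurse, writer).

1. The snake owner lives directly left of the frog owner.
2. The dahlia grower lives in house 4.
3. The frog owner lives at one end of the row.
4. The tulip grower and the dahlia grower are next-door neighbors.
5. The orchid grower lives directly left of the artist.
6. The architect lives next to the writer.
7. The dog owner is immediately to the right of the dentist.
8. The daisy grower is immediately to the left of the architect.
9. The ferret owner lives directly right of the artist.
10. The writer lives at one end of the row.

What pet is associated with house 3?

ferret

Clue 2 places the dahlia grower in house 4.
From clue 3, the frog owner must be in house 5.
Clue 1 places the snake owner in house 4.
House 1 pet: only rabbit fits.
That leaves dog as the pet for house 2.
That leaves ferret as the pet for house 3.
By clue 7, the dentist is in house 1.
From clue 9, the artist must be in house 2.
So house 3 gets nurse for profession.
The only profession still possible for house 4 is architect.
So house 5 gets writer for profession.
The orchid grower is in house 1 (clue 5).
By clue 8, the daisy grower is in house 3.
House 2 flower: only rose fits.
House 5 flower: only tulip fits.
So: house 1 = orchid/rabbit/dentist, house 2 = rose/dog/artist, house 3 = daisy/ferret/nurse, house 4 = dahlia/snake/architect, house 5 = tulip/frog/writer.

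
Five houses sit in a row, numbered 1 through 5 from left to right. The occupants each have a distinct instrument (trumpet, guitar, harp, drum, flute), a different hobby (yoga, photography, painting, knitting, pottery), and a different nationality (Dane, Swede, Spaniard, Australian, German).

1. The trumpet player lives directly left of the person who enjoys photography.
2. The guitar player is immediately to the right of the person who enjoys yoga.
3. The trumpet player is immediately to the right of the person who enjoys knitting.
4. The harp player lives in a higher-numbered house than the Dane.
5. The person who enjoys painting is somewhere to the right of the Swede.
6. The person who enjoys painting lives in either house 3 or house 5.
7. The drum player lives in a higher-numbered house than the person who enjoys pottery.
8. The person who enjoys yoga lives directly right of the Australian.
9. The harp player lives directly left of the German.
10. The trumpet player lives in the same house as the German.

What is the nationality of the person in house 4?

House 1's instrument must be flute (nothing else left).
That leaves Spaniard as the nationality for house 5.
That leaves pottery as the hobby for house 1.
The harp player is narrowed to house 2 or 3; consider each.
Placing it in house 3 leads to a contradiction, so it's in house 2.
The Dane is in house 1 (clue 4).
Clue 9: the German is in house 3.
Clue 10 places the trumpet player in house 3.
That leaves Swede as the nationality for house 4.
From clue 1, the person who enjoys photography must be in house 4.
Clue 3 places the person who enjoys knitting in house 2.
Clue 5 places the person who enjoys painting in house 5.
By clue 8, the person who enjoys yoga is in house 3.
House 2 nationality: only Australian fits.
From clue 2, the guitar player must be in house 4.
That leaves drum as the instrument for house 5.
So: house 1 = flute/pottery/Dane, house 2 = harp/knitting/Australian, house 3 = trumpet/yoga/German, house 4 = guitar/photography/Swede, house 5 = drum/painting/Spaniard.

Swede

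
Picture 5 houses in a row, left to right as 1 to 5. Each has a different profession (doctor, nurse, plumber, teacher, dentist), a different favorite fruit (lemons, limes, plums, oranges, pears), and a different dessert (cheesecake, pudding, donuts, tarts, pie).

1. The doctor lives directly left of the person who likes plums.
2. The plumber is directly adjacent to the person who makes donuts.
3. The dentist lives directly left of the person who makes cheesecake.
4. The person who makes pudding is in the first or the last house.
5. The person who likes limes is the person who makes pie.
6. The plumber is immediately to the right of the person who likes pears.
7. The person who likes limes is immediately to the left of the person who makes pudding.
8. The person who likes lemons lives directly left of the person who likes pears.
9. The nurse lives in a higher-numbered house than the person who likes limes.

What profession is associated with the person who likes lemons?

Clue 7: the person who likes limes is in house 4.
From clue 7, the person who makes pudding must be in house 5.
Clue 9: the nurse is in house 5.
The person who makes pie is in house 4 (clue 5).
That leaves tarts as the dessert for house 1.
The dentist is narrowed to house 1 or 2; consider each.
Placing it in house 1 leads to a contradiction, so it's in house 2.
Clue 3 places the person who makes cheesecake in house 3.
House 2 dessert: only donuts fits.
Clue 2: the plumber is in house 3.
The person who likes pears is in house 2 (clue 6).
Clue 8 places the person who likes lemons in house 1.
So house 3 gets oranges for favorite fruit.
So house 5 gets plums for favorite fruit.
By clue 1, the doctor is in house 4.
House 1 profession: only teacher fits.
So: house 1 = teacher/lemons/tarts, house 2 = dentist/pears/donuts, house 3 = plumber/oranges/cheesecake, house 4 = doctor/limes/pie, house 5 = nurse/plums/pudding.

teacher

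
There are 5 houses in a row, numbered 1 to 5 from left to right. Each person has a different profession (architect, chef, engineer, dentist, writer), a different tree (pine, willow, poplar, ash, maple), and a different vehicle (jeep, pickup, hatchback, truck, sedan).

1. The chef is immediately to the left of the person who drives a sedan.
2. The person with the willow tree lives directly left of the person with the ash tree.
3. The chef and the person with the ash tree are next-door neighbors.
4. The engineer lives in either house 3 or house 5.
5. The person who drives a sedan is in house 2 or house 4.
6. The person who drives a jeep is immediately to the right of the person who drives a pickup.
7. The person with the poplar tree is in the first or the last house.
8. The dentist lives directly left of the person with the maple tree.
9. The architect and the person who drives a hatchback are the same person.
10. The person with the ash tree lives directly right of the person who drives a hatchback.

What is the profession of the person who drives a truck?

The architect is narrowed to house 1 or 3; consider each.
Placing it in house 3 leads to a contradiction, so it's in house 1.
Clue 9 places the person who drives a hatchback in house 1.
From clue 10, the person with the ash tree must be in house 2.
The only profession still possible for house 3 is chef.
House 5 profession: only engineer fits.
Clue 1: the person who drives a sedan is in house 4.
The person with the willow tree is in house 1 (clue 2).
The only tree still possible for house 3 is maple.
House 4's tree must be pine (nothing else left).
So house 5 gets poplar for tree.
From clue 6, the person who drives a jeep must be in house 3.
Clue 6: the person who drives a pickup is in house 2.
From clue 8, the dentist must be in house 2.
That leaves writer as the profession for house 4.
That leaves truck as the vehicle for house 5.
So: house 1 = architect/willow/hatchback, house 2 = dentist/ash/pickup, house 3 = chef/maple/jeep, house 4 = writer/pine/sedan, house 5 = engineer/poplar/truck.

engineer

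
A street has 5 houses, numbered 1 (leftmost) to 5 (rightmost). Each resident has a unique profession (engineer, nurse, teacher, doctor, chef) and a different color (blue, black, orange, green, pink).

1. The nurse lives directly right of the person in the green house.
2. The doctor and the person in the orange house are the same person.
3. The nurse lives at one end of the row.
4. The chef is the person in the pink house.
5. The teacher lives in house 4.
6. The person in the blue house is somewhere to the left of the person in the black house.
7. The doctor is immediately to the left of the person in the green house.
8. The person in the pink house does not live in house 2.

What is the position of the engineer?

The nurse is in house 5 (clue 3).
From clue 5, the teacher must be in house 4.
The person in the green house is in house 4 (clue 1).
Clue 7: the doctor is in house 3.
The only profession still possible for house 1 is chef.
House 2's profession must be engineer (nothing else left).
So house 5 gets black for color.
Clue 2: the person in the orange house is in house 3.
Clue 4: the person in the pink house is in house 1.
House 2's color must be blue (nothing else left).
So: house 1 = chef/pink, house 2 = engineer/blue, house 3 = doctor/orange, house 4 = teacher/green, house 5 = nurse/black.

2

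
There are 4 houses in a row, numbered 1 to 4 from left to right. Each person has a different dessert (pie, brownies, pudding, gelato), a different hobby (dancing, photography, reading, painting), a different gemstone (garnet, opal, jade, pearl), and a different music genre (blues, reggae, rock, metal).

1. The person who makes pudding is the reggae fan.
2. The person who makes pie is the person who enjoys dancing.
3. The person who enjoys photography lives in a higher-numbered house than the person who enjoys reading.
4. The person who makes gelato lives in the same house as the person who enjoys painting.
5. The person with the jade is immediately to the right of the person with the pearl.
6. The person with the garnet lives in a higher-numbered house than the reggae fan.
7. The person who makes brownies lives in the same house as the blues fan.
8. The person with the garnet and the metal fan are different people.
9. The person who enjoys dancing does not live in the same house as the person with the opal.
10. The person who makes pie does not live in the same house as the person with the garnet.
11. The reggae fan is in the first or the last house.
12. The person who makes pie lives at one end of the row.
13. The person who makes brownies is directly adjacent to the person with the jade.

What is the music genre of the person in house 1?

reggae

Clue 11: the reggae fan is in house 1.
By clue 1, the person who makes pudding is in house 1.
From clue 2, the person who enjoys dancing must be in house 4.
That leaves pie as the dessert for house 4.
That leaves reading as the hobby for house 1.
That leaves jade as the gemstone for house 4.
From clue 5, the person with the pearl must be in house 3.
By clue 13, the person who makes brownies is in house 3.
House 2 dessert: only gelato fits.
That leaves opal as the gemstone for house 1.
House 2 gemstone: only garnet fits.
By clue 4, the person who enjoys painting is in house 2.
From clue 7, the blues fan must be in house 3.
House 3's hobby must be photography (nothing else left).
House 2's music genre must be rock (nothing else left).
So house 4 gets metal for music genre.
So: house 1 = pudding/reading/opal/reggae, house 2 = gelato/painting/garnet/rock, house 3 = brownies/photography/pearl/blues, house 4 = pie/dancing/jade/metal.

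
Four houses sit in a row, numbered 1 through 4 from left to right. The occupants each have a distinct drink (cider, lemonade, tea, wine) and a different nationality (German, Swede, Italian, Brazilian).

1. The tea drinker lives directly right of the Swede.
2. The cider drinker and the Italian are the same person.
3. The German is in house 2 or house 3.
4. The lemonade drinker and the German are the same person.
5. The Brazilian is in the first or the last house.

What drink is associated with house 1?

The lemonade drinker is narrowed to house 2 or 3; consider each.
Placing it in house 3 leads to a contradiction, so it's in house 2.
Clue 4: the German is in house 2.
Clue 1: the tea drinker is in house 4.
From clue 1, the Swede must be in house 3.
The cider drinker is in house 1 (clue 2).
Clue 2: the Italian is in house 1.
That leaves wine as the drink for house 3.
So house 4 gets Brazilian for nationality.
So: house 1 = cider/Italian, house 2 = lemonade/German, house 3 = wine/Swede, house 4 = tea/Brazilian.

cider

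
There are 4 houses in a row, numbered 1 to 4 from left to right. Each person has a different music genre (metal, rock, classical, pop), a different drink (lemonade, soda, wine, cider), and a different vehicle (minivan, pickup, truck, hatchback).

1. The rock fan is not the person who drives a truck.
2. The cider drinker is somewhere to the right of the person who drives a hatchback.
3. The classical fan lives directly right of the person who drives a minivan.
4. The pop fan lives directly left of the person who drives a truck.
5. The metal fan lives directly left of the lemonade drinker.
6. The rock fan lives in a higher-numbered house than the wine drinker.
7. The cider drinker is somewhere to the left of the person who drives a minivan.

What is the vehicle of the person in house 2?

truck

Clue 7 places the cider drinker in house 2.
Clue 7 places the person who drives a minivan in house 3.
Clue 2: the person who drives a hatchback is in house 1.
By clue 3, the classical fan is in house 4.
So house 1 gets pop for music genre.
Clue 4 places the person who drives a truck in house 2.
Clue 6: the wine drinker is in house 1.
House 4 vehicle: only pickup fits.
Clue 1: the rock fan is in house 3.
House 2 music genre: only metal fits.
Clue 5 places the lemonade drinker in house 3.
So house 4 gets soda for drink.
So: house 1 = pop/wine/hatchback, house 2 = metal/cider/truck, house 3 = rock/lemonade/minivan, house 4 = classical/soda/pickup.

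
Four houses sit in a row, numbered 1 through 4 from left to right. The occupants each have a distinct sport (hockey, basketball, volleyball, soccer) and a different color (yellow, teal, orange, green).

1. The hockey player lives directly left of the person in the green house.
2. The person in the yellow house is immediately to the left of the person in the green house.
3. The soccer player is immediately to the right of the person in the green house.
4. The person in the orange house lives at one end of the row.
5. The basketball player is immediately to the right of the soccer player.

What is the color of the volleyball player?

Clue 5: the basketball player is in house 4.
From clue 5, the soccer player must be in house 3.
From clue 3, the person in the green house must be in house 2.
So house 3 gets teal for color.
The only color still possible for house 4 is orange.
Clue 1: the hockey player is in house 1.
House 2's sport must be volleyball (nothing else left).
So house 1 gets yellow for color.
So: house 1 = hockey/yellow, house 2 = volleyball/green, house 3 = soccer/teal, house 4 = basketball/orange.

green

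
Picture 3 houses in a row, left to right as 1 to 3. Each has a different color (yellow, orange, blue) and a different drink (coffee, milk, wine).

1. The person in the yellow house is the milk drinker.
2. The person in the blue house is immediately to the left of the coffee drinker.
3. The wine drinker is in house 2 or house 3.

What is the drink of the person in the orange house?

House 1 drink: only milk fits.
Clue 1 places the person in the yellow house in house 1.
The only color still possible for house 2 is blue.
That leaves orange as the color for house 3.
Clue 2 places the coffee drinker in house 3.
The only drink still possible for house 2 is wine.
So: house 1 = yellow/milk, house 2 = blue/wine, house 3 = orange/coffee.

coffee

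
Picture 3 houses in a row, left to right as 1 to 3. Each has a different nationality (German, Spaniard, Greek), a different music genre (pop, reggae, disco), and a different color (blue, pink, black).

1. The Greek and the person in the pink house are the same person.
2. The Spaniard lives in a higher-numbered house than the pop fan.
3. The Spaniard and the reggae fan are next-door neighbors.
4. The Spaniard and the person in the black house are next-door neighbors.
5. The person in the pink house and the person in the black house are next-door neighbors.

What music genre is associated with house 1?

pop

The Spaniard is narrowed to house 2 or 3; consider each.
Placing it in house 2 leads to a contradiction, so it's in house 3.
From clue 3, the reggae fan must be in house 2.
Clue 4 places the person in the black house in house 2.
So house 3 gets disco for music genre.
Clue 1: the Greek is in house 1.
By clue 1, the person in the pink house is in house 1.
House 2's nationality must be German (nothing else left).
That leaves pop as the music genre for house 1.
House 3's color must be blue (nothing else left).
So: house 1 = Greek/pop/pink, house 2 = German/reggae/black, house 3 = Spaniard/disco/blue.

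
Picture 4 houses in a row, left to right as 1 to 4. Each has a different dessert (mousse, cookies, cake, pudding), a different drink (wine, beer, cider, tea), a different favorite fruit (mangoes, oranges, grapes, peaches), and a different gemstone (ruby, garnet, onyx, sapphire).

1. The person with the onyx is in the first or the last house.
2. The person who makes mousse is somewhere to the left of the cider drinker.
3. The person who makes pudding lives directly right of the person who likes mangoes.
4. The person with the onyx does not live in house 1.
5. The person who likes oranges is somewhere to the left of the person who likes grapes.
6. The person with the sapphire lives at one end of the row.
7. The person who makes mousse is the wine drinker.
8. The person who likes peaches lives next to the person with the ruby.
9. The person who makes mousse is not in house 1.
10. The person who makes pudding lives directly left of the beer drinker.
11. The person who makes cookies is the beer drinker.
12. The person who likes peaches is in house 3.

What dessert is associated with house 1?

cake

The person with the onyx is in house 4 (clue 4).
Clue 12: the person who likes peaches is in house 3.
House 1's dessert must be cake (nothing else left).
House 4 dessert: only cookies fits.
House 4 favorite fruit: only grapes fits.
That leaves sapphire as the gemstone for house 1.
By clue 8, the person with the ruby is in house 2.
From clue 11, the beer drinker must be in house 4.
House 1 drink: only tea fits.
The only drink still possible for house 2 is wine.
The only drink still possible for house 3 is cider.
So house 3 gets garnet for gemstone.
Clue 2 places the person who makes mousse in house 2.
The person who makes pudding is in house 3 (clue 10).
The person who likes mangoes is in house 2 (clue 3).
The only favorite fruit still possible for house 1 is oranges.
So: house 1 = cake/tea/oranges/sapphire, house 2 = mousse/wine/mangoes/ruby, house 3 = pudding/cider/peaches/garnet, house 4 = cookies/beer/grapes/onyx.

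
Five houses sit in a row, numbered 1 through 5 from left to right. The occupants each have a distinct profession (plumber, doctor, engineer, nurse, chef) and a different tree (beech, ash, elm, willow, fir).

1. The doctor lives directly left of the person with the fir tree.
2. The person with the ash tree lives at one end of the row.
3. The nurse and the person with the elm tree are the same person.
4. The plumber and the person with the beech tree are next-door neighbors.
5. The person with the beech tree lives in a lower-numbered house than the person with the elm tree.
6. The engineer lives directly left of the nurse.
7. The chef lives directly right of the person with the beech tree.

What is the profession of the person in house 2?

doctor

The person with the ash tree is narrowed to house 1 or 5; consider each.
Placing it in house 5 leads to a contradiction, so it's in house 1.
The chef is narrowed to house 3 or 4 or 5; consider each.
Placing it in house 4 and house 5 leads to a contradiction, so it's in house 3.
By clue 7, the person with the beech tree is in house 2.
By clue 4, the plumber is in house 1.
Clue 6 places the engineer in house 4.
The nurse is in house 5 (clue 6).
The only profession still possible for house 2 is doctor.
The person with the fir tree is in house 3 (clue 1).
Clue 3: the person with the elm tree is in house 5.
House 4's tree must be willow (nothing else left).
So: house 1 = plumber/ash, house 2 = doctor/beech, house 3 = chef/fir, house 4 = engineer/willow, house 5 = nurse/elm.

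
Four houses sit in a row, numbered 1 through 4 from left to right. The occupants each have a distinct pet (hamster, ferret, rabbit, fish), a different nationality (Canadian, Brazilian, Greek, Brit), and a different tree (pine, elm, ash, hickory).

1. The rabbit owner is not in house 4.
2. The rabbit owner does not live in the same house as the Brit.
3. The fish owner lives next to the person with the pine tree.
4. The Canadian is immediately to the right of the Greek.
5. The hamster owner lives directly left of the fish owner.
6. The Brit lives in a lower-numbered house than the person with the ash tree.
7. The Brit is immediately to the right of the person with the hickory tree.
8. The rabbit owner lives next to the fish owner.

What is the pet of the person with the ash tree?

ferret

The Brit is narrowed to house 2 or 3; consider each.
Placing it in house 3 leads to a contradiction, so it's in house 2.
By clue 7, the person with the hickory tree is in house 1.
The person with the pine tree is in house 3 (clue 3).
The Canadian is in house 4 (clue 4).
By clue 4, the Greek is in house 3.
That leaves Brazilian as the nationality for house 1.
House 2 tree: only elm fits.
So house 4 gets ash for tree.
The fish owner is narrowed to house 2 or 4; consider each.
Placing it in house 4 leads to a contradiction, so it's in house 2.
From clue 5, the hamster owner must be in house 1.
House 3 pet: only rabbit fits.
House 4's pet must be ferret (nothing else left).
So: house 1 = hamster/Brazilian/hickory, house 2 = fish/Brit/elm, house 3 = rabbit/Greek/pine, house 4 = ferret/Canadian/ash.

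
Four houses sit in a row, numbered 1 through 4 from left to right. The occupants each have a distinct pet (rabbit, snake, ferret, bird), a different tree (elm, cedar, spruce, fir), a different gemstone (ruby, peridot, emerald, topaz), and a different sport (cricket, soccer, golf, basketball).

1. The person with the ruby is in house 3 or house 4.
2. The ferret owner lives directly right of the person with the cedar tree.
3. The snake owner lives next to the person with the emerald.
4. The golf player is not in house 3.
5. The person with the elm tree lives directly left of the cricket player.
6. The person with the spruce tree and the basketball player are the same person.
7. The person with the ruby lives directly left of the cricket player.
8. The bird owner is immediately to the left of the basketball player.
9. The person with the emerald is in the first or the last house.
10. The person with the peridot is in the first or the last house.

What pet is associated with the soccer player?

From clue 7, the person with the ruby must be in house 3.
By clue 7, the cricket player is in house 4.
The only gemstone still possible for house 2 is topaz.
Clue 5 places the person with the elm tree in house 3.
That leaves spruce as the tree for house 2.
House 4 tree: only fir fits.
From clue 2, the ferret owner must be in house 2.
By clue 6, the basketball player is in house 2.
Clue 8: the bird owner is in house 1.
The only pet still possible for house 4 is rabbit.
That leaves cedar as the tree for house 1.
That leaves soccer as the sport for house 3.
By clue 3, the person with the emerald is in house 4.
House 3's pet must be snake (nothing else left).
So house 1 gets peridot for gemstone.
House 1's sport must be golf (nothing else left).
So: house 1 = bird/cedar/peridot/golf, house 2 = ferret/spruce/topaz/basketball, house 3 = snake/elm/ruby/soccer, house 4 = rabbit/fir/emerald/cricket.

snake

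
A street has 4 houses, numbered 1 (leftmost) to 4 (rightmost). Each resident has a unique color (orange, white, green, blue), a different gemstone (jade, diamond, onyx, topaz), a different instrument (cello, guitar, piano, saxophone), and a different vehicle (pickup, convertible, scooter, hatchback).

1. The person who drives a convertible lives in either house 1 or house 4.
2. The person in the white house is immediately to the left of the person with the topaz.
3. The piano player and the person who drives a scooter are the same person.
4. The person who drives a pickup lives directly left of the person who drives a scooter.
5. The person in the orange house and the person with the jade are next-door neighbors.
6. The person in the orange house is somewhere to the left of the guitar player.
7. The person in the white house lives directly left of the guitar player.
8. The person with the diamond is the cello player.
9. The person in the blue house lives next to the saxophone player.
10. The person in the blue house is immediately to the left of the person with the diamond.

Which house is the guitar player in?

4

That leaves green as the color for house 4.
So house 1 gets saxophone for instrument.
Clue 9 places the person in the blue house in house 2.
Clue 10 places the person with the diamond in house 3.
Clue 8 places the cello player in house 3.
House 1's gemstone must be onyx (nothing else left).
The person in the orange house is narrowed to house 1 or 3; consider each.
Placing it in house 3 leads to a contradiction, so it's in house 1.
From clue 5, the person with the jade must be in house 2.
So house 3 gets white for color.
So house 4 gets topaz for gemstone.
The guitar player is in house 4 (clue 7).
The only instrument still possible for house 2 is piano.
The person who drives a scooter is in house 2 (clue 3).
By clue 4, the person who drives a pickup is in house 1.
So house 3 gets hatchback for vehicle.
House 4's vehicle must be convertible (nothing else left).
So: house 1 = orange/onyx/saxophone/pickup, house 2 = blue/jade/piano/scooter, house 3 = white/diamond/cello/hatchback, house 4 = green/topaz/guitar/convertible.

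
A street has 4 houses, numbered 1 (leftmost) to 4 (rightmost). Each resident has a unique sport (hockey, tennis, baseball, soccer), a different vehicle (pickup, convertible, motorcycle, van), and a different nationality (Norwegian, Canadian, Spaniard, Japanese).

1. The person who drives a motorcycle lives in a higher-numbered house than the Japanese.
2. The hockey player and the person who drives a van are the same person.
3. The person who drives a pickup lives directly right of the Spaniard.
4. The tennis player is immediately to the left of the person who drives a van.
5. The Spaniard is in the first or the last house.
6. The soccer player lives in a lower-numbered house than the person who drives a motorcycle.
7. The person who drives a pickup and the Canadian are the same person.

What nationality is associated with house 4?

Norwegian

From clue 5, the Spaniard must be in house 1.
House 1's vehicle must be convertible (nothing else left).
Clue 3 places the person who drives a pickup in house 2.
The Canadian is in house 2 (clue 7).
House 3 nationality: only Japanese fits.
The only nationality still possible for house 4 is Norwegian.
From clue 1, the person who drives a motorcycle must be in house 4.
That leaves van as the vehicle for house 3.
By clue 2, the hockey player is in house 3.
Clue 4: the tennis player is in house 2.
House 1 sport: only soccer fits.
House 4 sport: only baseball fits.
So: house 1 = soccer/convertible/Spaniard, house 2 = tennis/pickup/Canadian, house 3 = hockey/van/Japanese, house 4 = baseball/motorcycle/Norwegian.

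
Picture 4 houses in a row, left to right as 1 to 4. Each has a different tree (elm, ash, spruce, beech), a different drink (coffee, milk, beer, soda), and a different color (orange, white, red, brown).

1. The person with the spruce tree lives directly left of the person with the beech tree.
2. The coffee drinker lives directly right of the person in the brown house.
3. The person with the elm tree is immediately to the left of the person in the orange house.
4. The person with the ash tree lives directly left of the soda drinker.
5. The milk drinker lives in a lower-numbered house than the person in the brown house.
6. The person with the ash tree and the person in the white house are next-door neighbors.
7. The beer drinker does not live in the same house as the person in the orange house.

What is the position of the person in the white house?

1

House 4's tree must be beech (nothing else left).
From clue 1, the person with the spruce tree must be in house 3.
The only color still possible for house 4 is red.
House 1's color must be white (nothing else left).
By clue 6, the person with the ash tree is in house 2.
House 1 tree: only elm fits.
By clue 3, the person in the orange house is in house 2.
By clue 4, the soda drinker is in house 3.
House 2's drink must be milk (nothing else left).
The only color still possible for house 3 is brown.
House 1's drink must be beer (nothing else left).
So house 4 gets coffee for drink.
So: house 1 = elm/beer/white, house 2 = ash/milk/orange, house 3 = spruce/soda/brown, house 4 = beech/coffee/red.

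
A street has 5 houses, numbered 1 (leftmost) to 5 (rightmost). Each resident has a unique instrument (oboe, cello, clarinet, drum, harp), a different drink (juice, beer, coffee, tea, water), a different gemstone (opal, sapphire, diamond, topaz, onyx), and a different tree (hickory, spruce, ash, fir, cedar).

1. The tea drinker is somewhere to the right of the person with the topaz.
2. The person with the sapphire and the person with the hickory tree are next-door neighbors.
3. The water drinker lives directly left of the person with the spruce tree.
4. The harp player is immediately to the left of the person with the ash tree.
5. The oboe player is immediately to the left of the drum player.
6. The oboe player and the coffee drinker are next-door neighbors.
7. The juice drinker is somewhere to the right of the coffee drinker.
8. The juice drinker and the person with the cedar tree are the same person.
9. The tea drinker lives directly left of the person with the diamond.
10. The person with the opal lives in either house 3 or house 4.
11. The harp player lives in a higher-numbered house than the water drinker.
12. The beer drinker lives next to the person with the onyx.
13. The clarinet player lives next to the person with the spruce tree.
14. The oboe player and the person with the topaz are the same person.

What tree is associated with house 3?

The person with the opal is narrowed to house 3 or 4; consider each.
Placing it in house 4 leads to a contradiction, so it's in house 3.
The drum player is narrowed to house 2 or 3; consider each.
Placing it in house 3 leads to a contradiction, so it's in house 2.
Clue 5: the oboe player is in house 1.
By clue 6, the coffee drinker is in house 2.
Clue 14 places the person with the topaz in house 1.
The clarinet player is narrowed to house 3 or 5; consider each.
Placing it in house 5 leads to a contradiction, so it's in house 3.
House 4 instrument: only harp fits.
That leaves cello as the instrument for house 5.
Clue 4: the person with the ash tree is in house 5.
House 5 drink: only beer fits.
From clue 12, the person with the onyx must be in house 4.
House 1 drink: only water fits.
So house 2 gets sapphire for gemstone.
The only gemstone still possible for house 5 is diamond.
From clue 3, the person with the spruce tree must be in house 2.
By clue 9, the tea drinker is in house 4.
So house 3 gets juice for drink.
From clue 8, the person with the cedar tree must be in house 3.
The only tree still possible for house 4 is fir.
So house 1 gets hickory for tree.
So: house 1 = oboe/water/topaz/hickory, house 2 = drum/coffee/sapphire/spruce, house 3 = clarinet/juice/opal/cedar, house 4 = harp/tea/onyx/fir, house 5 = cello/beer/diamond/ash.

cedar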